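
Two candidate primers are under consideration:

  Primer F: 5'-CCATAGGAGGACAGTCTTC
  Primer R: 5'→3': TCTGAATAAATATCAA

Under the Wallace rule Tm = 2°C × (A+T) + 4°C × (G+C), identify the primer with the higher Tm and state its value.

Primer F: A+T=9, G+C=10 → Tm = 2(9)+4(10) = 58°C
Primer R: A+T=13, G+C=3 → Tm = 2(13)+4(3) = 38°C
58°C vs 38°C → primer F is higher.

Primer F, 58°C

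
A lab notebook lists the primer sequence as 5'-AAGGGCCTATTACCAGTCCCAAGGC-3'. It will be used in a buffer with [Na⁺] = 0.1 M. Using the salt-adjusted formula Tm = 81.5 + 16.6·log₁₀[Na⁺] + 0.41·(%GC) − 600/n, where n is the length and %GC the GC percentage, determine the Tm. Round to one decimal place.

Length n = 25. C=8, T=4, A=7, G=6
G+C = 14, so %GC = 14/25 × 100 = 56%
Salt term: 16.6 × (-1) = -16.6
GC term: 0.41 × 56 = 22.96; length term: −600/25 = −24
Tm = 81.5 + (-16.6) + 22.96 − 24 = 63.86 → 63.9°C

63.9°C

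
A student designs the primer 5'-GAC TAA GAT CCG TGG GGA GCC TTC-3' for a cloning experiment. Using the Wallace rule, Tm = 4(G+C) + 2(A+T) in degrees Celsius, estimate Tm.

Scanning the sequence gives G=8, A=5, C=6, T=5.
So N_AT = 10 and N_GC = 14.
Tm = 2×10 + 4×14 = 76°C

76°C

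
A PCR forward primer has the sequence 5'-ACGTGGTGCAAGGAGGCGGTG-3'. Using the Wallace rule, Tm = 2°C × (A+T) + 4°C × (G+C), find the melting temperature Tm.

70°C

Base counts: A=4, C=3, T=3, G=11
A+T = 7, G+C = 14
Tm = 2(7) + 4(14) = 14 + 56 = 70°C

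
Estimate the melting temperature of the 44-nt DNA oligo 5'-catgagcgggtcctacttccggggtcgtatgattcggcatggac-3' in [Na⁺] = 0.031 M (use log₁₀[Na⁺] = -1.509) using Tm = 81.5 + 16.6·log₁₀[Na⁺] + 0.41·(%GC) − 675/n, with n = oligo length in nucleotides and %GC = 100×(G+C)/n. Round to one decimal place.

Length n = 44. T=11, G=15, A=7, C=11
G+C = 26, so %GC = 26/44 × 100 = 59.091%
Salt term: 16.6 × (-1.509) = -25.049
GC term: 0.41 × 59.091 = 24.227; length term: −675/44 = −15.341
Tm = 81.5 + (-25.049) + 24.227 − 15.341 = 65.337 → 65.3°C

65.3°C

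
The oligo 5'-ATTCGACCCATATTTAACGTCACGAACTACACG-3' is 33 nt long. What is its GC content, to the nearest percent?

C=10, A=11, G=4, T=8
G+C = 4 + 10 = 14 out of 33 bases
%GC = 14/33 × 100 = 42.42% ≈ 42%

42%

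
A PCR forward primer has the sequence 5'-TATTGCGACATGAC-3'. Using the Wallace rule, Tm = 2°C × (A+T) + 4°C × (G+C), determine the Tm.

A=4, C=3, T=4, G=3
A+T = 8, G+C = 6
Tm = 4·6 + 2·8 = 24 + 16 = 40°C

40°C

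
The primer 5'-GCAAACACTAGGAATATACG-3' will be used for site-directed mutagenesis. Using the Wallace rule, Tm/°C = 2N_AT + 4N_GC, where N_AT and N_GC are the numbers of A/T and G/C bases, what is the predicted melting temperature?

Base counts: A=9, G=4, C=4, T=3
So N_AT = 12 and N_GC = 8.
Tm = 2×12 + 4×8 = 56°C

56°C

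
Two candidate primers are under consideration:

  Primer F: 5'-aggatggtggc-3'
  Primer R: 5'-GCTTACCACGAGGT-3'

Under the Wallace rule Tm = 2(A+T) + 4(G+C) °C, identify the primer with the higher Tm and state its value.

Primer R, 44°C

Primer F: A+T=4, G+C=7 → Tm = 2(4)+4(7) = 36°C
Primer R: A+T=6, G+C=8 → Tm = 2(6)+4(8) = 44°C
36°C vs 44°C → primer R is higher.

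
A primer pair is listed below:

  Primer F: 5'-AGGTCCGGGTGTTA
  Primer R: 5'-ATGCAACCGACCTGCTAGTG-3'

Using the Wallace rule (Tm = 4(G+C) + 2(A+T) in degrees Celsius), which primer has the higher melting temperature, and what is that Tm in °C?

Primer R, 62°C

Primer F: A+T=6, G+C=8 → Tm = 2(6)+4(8) = 44°C
Primer R: A+T=9, G+C=11 → Tm = 2(9)+4(11) = 62°C
44°C vs 62°C → primer R is higher.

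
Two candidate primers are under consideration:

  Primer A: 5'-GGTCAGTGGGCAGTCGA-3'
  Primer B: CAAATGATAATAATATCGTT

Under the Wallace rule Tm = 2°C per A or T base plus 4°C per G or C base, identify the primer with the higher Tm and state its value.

Primer A: A+T=6, G+C=11 → Tm = 2(6)+4(11) = 56°C
Primer B: A+T=16, G+C=4 → Tm = 2(16)+4(4) = 48°C
56°C vs 48°C → primer A is higher.

Primer A, 56°C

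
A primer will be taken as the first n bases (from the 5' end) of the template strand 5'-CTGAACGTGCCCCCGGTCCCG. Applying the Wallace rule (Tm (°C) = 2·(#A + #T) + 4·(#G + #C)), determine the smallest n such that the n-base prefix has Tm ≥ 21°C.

n = 7

First 6 bases: CTGAAC → Tm = 18°C (< 21°C)
First 7 bases: CTGAACG → Tm = 22°C (≥ 21°C)
Since every base adds ≥2°C, Tm only increases with n, so the threshold is first crossed at n = 7.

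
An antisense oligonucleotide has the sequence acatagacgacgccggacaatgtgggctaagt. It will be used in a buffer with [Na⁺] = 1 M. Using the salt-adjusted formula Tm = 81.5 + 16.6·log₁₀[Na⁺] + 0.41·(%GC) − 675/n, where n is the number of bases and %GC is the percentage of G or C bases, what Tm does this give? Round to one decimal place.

82.2°C

Length n = 32. Scanning the sequence gives A=10, T=5, C=7, G=10.
G+C = 17, so %GC = 17/32 × 100 = 53.125%
Salt term: 16.6 × (0) = 0
GC term: 0.41 × 53.125 = 21.781; length term: −675/32 = −21.094
Tm = 81.5 + (0) + 21.781 − 21.094 = 82.187 → 82.2°C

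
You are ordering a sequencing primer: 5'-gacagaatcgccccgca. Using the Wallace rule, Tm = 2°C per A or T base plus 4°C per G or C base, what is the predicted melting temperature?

Scanning the sequence gives G=4, T=1, A=5, C=7.
A+T = 6, G+C = 11
Tm = 2×6 + 4×11 = 56°C

56°C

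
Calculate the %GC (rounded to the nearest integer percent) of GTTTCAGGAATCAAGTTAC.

Base counts: G=4, A=6, T=6, C=3
G+C = 4 + 3 = 7 out of 19 bases
%GC = 7/19 × 100 = 36.84% ≈ 37%

37%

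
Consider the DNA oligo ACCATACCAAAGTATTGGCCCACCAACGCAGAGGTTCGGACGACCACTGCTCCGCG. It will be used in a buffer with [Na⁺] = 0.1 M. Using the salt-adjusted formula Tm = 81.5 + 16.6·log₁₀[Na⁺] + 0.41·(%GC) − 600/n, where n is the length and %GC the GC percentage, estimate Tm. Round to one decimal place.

Length n = 56. T=8, G=13, A=15, C=20
G+C = 33, so %GC = 33/56 × 100 = 58.929%
Salt term: 16.6 × (-1) = -16.6
GC term: 0.41 × 58.929 = 24.161; length term: −600/56 = −10.714
Tm = 81.5 + (-16.6) + 24.161 − 10.714 = 78.347 → 78.3°C

78.3°C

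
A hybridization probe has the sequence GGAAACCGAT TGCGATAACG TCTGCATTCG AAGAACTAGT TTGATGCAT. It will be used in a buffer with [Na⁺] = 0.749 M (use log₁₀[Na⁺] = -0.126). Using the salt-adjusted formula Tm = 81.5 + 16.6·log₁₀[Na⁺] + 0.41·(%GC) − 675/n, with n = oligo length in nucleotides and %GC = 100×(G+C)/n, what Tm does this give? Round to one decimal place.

83.2°C

Length n = 49. Counting bases: G=12, C=9, A=15, T=13
G+C = 21, so %GC = 21/49 × 100 = 42.857%
Salt term: 16.6 × (-0.126) = -2.092
GC term: 0.41 × 42.857 = 17.571; length term: −675/49 = −13.776
Tm = 81.5 + (-2.092) + 17.571 − 13.776 = 83.203 → 83.2°C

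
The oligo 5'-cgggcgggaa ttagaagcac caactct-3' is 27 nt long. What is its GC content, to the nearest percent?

56%

Base counts: G=8, A=8, C=7, T=4
G+C = 8 + 7 = 15 out of 27 bases
%GC = 15/27 × 100 = 55.56% ≈ 56%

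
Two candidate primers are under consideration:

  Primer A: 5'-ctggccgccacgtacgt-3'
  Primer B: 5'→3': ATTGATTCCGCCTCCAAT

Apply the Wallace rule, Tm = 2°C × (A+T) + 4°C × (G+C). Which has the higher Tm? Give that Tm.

Primer A: A+T=5, G+C=12 → Tm = 2(5)+4(12) = 58°C
Primer B: A+T=10, G+C=8 → Tm = 2(10)+4(8) = 52°C
58°C vs 52°C → primer A is higher.

Primer A, 58°C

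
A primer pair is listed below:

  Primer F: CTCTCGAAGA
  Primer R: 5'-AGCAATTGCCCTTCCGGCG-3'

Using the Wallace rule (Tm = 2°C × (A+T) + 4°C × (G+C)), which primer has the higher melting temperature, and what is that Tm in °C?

Primer R, 62°C

Primer F: A+T=5, G+C=5 → Tm = 2(5)+4(5) = 30°C
Primer R: A+T=7, G+C=12 → Tm = 2(7)+4(12) = 62°C
30°C vs 62°C → primer R is higher.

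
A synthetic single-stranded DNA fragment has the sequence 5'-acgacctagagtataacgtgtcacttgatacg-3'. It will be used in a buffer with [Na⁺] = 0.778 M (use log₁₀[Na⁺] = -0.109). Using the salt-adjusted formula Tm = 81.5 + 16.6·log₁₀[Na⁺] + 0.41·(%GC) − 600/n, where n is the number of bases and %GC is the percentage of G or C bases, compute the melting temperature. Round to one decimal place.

Length n = 32. T=8, A=10, C=7, G=7
G+C = 14, so %GC = 14/32 × 100 = 43.75%
Salt term: 16.6 × (-0.109) = -1.809
GC term: 0.41 × 43.75 = 17.938; length term: −600/32 = −18.75
Tm = 81.5 + (-1.809) + 17.938 − 18.75 = 78.879 → 78.9°C

78.9°C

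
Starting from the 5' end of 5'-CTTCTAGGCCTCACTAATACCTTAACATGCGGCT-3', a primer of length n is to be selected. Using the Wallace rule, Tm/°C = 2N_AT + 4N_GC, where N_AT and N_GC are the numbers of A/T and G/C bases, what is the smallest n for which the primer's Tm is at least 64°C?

n = 22

First 21 bases: CTTCTAGGCCTCACTAATACC → Tm = 62°C (< 64°C)
First 22 bases: CTTCTAGGCCTCACTAATACCT → Tm = 64°C (≥ 64°C)
Since every base adds ≥2°C, Tm only increases with n, so the threshold is first crossed at n = 22.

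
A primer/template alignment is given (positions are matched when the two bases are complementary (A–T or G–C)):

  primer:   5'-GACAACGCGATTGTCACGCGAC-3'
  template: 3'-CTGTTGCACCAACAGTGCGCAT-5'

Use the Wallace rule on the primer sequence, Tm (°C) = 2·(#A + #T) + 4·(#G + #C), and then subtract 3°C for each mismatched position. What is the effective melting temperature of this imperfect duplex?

Primer base counts: A=6, T=3, G=6, C=7 → A+T=9, G+C=13
Perfect-match Tm = 2(9) + 4(13) = 18 + 52 = 70°C
Mismatches (positions where the bases are not complementary): 4 (at positions 8, 10, 21, 22)
Effective Tm = 70 − 4×3 = 70 − 12 = 58°C

58°C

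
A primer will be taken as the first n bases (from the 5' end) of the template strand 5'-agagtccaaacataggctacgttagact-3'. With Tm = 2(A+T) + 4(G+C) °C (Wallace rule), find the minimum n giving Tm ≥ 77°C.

n = 27

First 26 bases: AGAGTCCAAACATAGGCTACGTTAGA → Tm = 74°C (< 77°C)
First 27 bases: AGAGTCCAAACATAGGCTACGTTAGAC → Tm = 78°C (≥ 77°C)
Each additional base adds 2°C (A/T) or 4°C (G/C), so Tm is non-decreasing in n; n = 27 is the first length to reach 77°C.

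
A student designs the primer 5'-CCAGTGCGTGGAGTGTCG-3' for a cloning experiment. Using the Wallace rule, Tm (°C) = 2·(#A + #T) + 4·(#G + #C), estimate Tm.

Base counts: C=4, T=4, G=8, A=2
So N_AT = 6 and N_GC = 12.
Tm = 4·12 + 2·6 = 48 + 12 = 60°C

60°C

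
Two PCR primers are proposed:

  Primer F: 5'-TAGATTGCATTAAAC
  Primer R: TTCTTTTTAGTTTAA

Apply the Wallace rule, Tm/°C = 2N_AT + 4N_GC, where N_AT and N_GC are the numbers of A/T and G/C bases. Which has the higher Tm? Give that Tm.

Primer F, 38°C

Primer F: A+T=11, G+C=4 → Tm = 2(11)+4(4) = 38°C
Primer R: A+T=13, G+C=2 → Tm = 2(13)+4(2) = 34°C
38°C vs 34°C → primer F is higher.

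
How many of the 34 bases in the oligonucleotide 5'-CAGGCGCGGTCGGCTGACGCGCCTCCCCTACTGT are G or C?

Base counts: G=11, T=6, A=3, C=14
G+C = 11 + 14 = 25

25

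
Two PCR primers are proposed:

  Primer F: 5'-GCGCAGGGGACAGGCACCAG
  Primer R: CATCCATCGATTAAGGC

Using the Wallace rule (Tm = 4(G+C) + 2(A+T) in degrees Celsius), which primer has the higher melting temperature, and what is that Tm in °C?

Primer F, 70°C

Primer F: A+T=5, G+C=15 → Tm = 2(5)+4(15) = 70°C
Primer R: A+T=9, G+C=8 → Tm = 2(9)+4(8) = 50°C
70°C vs 50°C → primer F is higher.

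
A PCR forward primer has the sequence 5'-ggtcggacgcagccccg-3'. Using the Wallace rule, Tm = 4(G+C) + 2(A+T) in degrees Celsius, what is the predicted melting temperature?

62°C

A=2, T=1, G=7, C=7
AT pairs contribute 3, GC pairs contribute 14.
Tm = 2(3) + 4(14) = 6 + 56 = 62°C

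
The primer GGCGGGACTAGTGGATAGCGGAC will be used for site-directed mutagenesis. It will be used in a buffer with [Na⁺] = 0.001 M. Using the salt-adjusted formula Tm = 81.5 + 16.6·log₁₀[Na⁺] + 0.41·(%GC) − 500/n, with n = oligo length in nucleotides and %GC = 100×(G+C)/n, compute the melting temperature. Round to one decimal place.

Length n = 23. Scanning the sequence gives C=4, G=11, T=3, A=5.
G+C = 15, so %GC = 15/23 × 100 = 65.217%
Salt term: 16.6 × (-3) = -49.8
GC term: 0.41 × 65.217 = 26.739; length term: −500/23 = −21.739
Tm = 81.5 + (-49.8) + 26.739 − 21.739 = 36.7 → 36.7°C

36.7°C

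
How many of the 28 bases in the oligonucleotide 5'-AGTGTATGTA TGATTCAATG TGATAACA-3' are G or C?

8

Counting bases: C=2, A=10, T=10, G=6
Total G or C: 6 + 2 = 8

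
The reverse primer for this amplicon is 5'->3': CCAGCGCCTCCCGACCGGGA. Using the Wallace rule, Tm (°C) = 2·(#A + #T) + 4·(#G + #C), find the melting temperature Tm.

72°C

Counting bases: A=3, T=1, C=10, G=6
So N_AT = 4 and N_GC = 16.
Tm = 2(4) + 4(16) = 8 + 64 = 72°C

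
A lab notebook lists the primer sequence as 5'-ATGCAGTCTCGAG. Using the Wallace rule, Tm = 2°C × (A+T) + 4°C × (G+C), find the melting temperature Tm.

40°C

Counting bases: C=3, T=3, G=4, A=3
AT pairs contribute 6, GC pairs contribute 7.
Tm = 4·7 + 2·6 = 28 + 12 = 40°C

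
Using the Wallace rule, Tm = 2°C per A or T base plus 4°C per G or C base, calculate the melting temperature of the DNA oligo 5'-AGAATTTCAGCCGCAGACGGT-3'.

G=6, A=6, C=5, T=4
So N_AT = 10 and N_GC = 11.
Tm = 2(10) + 4(11) = 20 + 44 = 64°C

64°C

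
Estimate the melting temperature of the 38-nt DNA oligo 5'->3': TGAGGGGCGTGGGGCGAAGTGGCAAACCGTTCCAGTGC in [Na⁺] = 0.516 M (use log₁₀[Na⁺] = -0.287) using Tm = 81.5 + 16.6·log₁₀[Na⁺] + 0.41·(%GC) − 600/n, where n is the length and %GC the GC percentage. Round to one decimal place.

87.9°C

Length n = 38. Counting bases: A=7, G=17, C=8, T=6
G+C = 25, so %GC = 25/38 × 100 = 65.789%
Salt term: 16.6 × (-0.287) = -4.764
GC term: 0.41 × 65.789 = 26.973; length term: −600/38 = −15.789
Tm = 81.5 + (-4.764) + 26.973 − 15.789 = 87.92 → 87.9°C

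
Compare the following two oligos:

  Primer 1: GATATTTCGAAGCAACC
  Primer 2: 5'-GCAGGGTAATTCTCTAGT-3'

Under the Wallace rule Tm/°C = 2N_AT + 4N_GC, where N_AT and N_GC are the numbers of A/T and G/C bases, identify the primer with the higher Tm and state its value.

Primer 1: A+T=10, G+C=7 → Tm = 2(10)+4(7) = 48°C
Primer 2: A+T=10, G+C=8 → Tm = 2(10)+4(8) = 52°C
48°C vs 52°C → primer 2 is higher.

Primer 2, 52°C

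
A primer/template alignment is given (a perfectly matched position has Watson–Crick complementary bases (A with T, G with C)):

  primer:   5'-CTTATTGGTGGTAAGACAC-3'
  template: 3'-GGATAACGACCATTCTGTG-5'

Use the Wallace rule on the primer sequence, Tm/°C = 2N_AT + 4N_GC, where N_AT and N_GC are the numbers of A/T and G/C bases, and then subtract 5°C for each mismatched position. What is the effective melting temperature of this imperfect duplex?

Primer base counts: A=5, T=6, G=5, C=3 → A+T=11, G+C=8
Perfect-match Tm = 2(11) + 4(8) = 22 + 32 = 54°C
Mismatches (positions where the bases are not complementary): 2 (at positions 2, 8)
Effective Tm = 54 − 2×5 = 54 − 10 = 44°C

44°C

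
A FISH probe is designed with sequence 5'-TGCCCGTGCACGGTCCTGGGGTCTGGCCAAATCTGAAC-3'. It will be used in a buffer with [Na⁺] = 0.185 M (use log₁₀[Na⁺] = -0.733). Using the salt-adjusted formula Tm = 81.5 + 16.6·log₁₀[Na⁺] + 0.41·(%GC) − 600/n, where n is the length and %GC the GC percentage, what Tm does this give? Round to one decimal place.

Length n = 38. Scanning the sequence gives A=6, C=12, G=12, T=8.
G+C = 24, so %GC = 24/38 × 100 = 63.158%
Salt term: 16.6 × (-0.733) = -12.168
GC term: 0.41 × 63.158 = 25.895; length term: −600/38 = −15.789
Tm = 81.5 + (-12.168) + 25.895 − 15.789 = 79.438 → 79.4°C

79.4°C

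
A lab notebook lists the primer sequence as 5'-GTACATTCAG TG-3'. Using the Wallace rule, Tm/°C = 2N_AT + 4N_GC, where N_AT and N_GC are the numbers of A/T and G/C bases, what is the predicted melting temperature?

Scanning the sequence gives C=2, T=4, G=3, A=3.
So N_AT = 7 and N_GC = 5.
Tm = 2×7 + 4×5 = 34°C

34°C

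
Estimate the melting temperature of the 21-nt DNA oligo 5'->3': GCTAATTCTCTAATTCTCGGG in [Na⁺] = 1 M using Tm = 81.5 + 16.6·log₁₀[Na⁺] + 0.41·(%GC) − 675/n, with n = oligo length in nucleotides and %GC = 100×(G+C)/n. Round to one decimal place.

Length n = 21. Scanning the sequence gives C=5, A=4, T=8, G=4.
G+C = 9, so %GC = 9/21 × 100 = 42.857%
Salt term: 16.6 × (0) = 0
GC term: 0.41 × 42.857 = 17.571; length term: −675/21 = −32.143
Tm = 81.5 + (0) + 17.571 − 32.143 = 66.928 → 66.9°C

66.9°C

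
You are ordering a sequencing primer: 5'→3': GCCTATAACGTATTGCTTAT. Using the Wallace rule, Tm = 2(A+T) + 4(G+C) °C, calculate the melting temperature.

54°C

Counting bases: G=3, T=8, A=5, C=4
So N_AT = 13 and N_GC = 7.
Tm = 2(13) + 4(7) = 26 + 28 = 54°C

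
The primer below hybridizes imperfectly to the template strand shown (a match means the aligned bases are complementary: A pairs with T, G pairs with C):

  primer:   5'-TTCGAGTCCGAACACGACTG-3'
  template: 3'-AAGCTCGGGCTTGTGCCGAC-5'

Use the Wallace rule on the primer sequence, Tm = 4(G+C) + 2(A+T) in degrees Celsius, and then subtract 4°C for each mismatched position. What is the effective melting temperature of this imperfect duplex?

Primer base counts: A=5, T=4, G=5, C=6 → A+T=9, G+C=11
Perfect-match Tm = 2(9) + 4(11) = 18 + 44 = 62°C
Mismatches (positions where the bases are not complementary): 2 (at positions 7, 17)
Effective Tm = 62 − 2×4 = 62 − 8 = 54°C

54°C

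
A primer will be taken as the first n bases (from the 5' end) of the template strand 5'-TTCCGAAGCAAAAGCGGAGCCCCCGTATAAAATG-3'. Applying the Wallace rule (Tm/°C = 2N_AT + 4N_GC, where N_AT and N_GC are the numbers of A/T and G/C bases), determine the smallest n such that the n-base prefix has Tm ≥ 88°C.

First 27 bases: TTCCGAAGCAAAAGCGGAGCCCCCGTA → Tm = 86°C (< 88°C)
First 28 bases: TTCCGAAGCAAAAGCGGAGCCCCCGTAT → Tm = 88°C (≥ 88°C)
Since every base adds ≥2°C, Tm only increases with n, so the threshold is first crossed at n = 28.

n = 28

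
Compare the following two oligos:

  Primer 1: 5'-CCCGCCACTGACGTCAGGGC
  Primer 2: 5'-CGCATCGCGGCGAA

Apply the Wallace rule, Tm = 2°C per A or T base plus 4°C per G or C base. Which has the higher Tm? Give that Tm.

Primer 1, 70°C

Primer 1: A+T=5, G+C=15 → Tm = 2(5)+4(15) = 70°C
Primer 2: A+T=4, G+C=10 → Tm = 2(4)+4(10) = 48°C
70°C vs 48°C → primer 1 is higher.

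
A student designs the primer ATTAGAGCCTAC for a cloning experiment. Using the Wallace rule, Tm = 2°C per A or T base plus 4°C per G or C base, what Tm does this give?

34°C

Base counts: G=2, T=3, A=4, C=3
So N_AT = 7 and N_GC = 5.
Tm = 2×7 + 4×5 = 34°C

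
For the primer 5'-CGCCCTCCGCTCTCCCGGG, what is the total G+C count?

16

Base counts: T=3, C=11, G=5, A=0
G+C = 5 + 11 = 16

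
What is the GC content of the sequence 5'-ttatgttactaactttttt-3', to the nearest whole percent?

16%

Base counts: A=4, G=1, C=2, T=12
G+C = 1 + 2 = 3 out of 19 bases
%GC = 3/19 × 100 = 15.79% ≈ 16%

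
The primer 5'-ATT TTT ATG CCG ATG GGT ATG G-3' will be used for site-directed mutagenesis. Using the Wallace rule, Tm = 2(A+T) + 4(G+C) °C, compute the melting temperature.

Counting bases: G=7, T=9, C=2, A=4
So N_AT = 13 and N_GC = 9.
Tm = 2×13 + 4×9 = 62°C

62°C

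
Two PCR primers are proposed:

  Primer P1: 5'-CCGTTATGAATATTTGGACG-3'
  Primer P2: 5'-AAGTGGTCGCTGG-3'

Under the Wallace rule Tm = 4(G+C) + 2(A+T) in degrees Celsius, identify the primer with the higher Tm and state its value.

Primer P1: A+T=12, G+C=8 → Tm = 2(12)+4(8) = 56°C
Primer P2: A+T=5, G+C=8 → Tm = 2(5)+4(8) = 42°C
56°C vs 42°C → primer P1 is higher.

Primer P1, 56°C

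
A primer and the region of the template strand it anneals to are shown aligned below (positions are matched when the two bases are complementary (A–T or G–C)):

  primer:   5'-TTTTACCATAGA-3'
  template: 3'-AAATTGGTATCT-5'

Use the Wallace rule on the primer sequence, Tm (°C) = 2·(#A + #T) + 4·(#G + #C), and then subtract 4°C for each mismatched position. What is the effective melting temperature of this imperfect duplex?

26°C

Primer base counts: A=4, T=5, G=1, C=2 → A+T=9, G+C=3
Perfect-match Tm = 2(9) + 4(3) = 18 + 12 = 30°C
Mismatches (positions where the bases are not complementary): 1 (at position 4)
Effective Tm = 30 − 1×4 = 30 − 4 = 26°C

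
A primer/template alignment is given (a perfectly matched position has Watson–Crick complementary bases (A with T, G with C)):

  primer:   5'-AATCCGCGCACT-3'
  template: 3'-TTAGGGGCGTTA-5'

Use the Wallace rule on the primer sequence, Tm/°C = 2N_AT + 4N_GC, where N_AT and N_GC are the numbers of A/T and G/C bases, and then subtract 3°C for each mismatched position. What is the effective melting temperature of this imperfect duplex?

Primer base counts: A=3, T=2, G=2, C=5 → A+T=5, G+C=7
Perfect-match Tm = 2(5) + 4(7) = 10 + 28 = 38°C
Mismatches (positions where the bases are not complementary): 2 (at positions 6, 11)
Effective Tm = 38 − 2×3 = 38 − 6 = 32°C

32°C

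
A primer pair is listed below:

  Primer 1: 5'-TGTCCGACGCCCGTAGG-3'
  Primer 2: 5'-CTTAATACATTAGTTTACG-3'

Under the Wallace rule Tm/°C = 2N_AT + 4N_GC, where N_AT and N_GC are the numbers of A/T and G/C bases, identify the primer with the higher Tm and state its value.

Primer 1, 58°C

Primer 1: A+T=5, G+C=12 → Tm = 2(5)+4(12) = 58°C
Primer 2: A+T=14, G+C=5 → Tm = 2(14)+4(5) = 48°C
58°C vs 48°C → primer 1 is higher.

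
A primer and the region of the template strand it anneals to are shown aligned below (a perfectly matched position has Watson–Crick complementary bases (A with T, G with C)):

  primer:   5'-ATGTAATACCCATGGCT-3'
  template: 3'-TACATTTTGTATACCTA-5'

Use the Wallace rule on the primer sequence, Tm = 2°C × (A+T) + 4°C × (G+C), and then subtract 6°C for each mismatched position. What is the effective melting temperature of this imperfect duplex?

Primer base counts: A=5, T=5, G=3, C=4 → A+T=10, G+C=7
Perfect-match Tm = 2(10) + 4(7) = 20 + 28 = 48°C
Mismatches (positions where the bases are not complementary): 4 (at positions 7, 10, 11, 16)
Effective Tm = 48 − 4×6 = 48 − 24 = 24°C

24°C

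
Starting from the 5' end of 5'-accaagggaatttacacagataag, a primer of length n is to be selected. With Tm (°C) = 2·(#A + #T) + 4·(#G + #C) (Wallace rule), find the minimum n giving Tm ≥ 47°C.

n = 17

First 16 bases: ACCAAGGGAATTTACA → Tm = 44°C (< 47°C)
First 17 bases: ACCAAGGGAATTTACAC → Tm = 48°C (≥ 47°C)
Since every base adds ≥2°C, Tm only increases with n, so the threshold is first crossed at n = 17.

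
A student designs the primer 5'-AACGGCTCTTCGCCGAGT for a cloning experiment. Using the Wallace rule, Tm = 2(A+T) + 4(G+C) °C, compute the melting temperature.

Counting bases: A=3, G=5, C=6, T=4
So N_AT = 7 and N_GC = 11.
Tm = 2×7 + 4×11 = 58°C

58°C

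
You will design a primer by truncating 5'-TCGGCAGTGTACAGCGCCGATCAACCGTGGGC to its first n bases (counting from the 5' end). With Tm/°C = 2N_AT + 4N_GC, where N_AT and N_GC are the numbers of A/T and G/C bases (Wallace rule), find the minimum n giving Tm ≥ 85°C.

n = 27

First 26 bases: TCGGCAGTGTACAGCGCCGATCAACC → Tm = 84°C (< 85°C)
First 27 bases: TCGGCAGTGTACAGCGCCGATCAACCG → Tm = 88°C (≥ 85°C)
Each additional base adds 2°C (A/T) or 4°C (G/C), so Tm is non-decreasing in n; n = 27 is the first length to reach 85°C.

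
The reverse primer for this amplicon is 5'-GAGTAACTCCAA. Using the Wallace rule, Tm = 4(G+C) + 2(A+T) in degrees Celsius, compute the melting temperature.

Base counts: A=5, C=3, T=2, G=2
AT pairs contribute 7, GC pairs contribute 5.
Tm = 2×7 + 4×5 = 34°C

34°C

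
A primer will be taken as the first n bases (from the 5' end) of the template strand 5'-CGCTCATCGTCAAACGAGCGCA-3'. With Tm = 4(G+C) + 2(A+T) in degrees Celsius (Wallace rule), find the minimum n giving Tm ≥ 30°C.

First 8 bases: CGCTCATC → Tm = 26°C (< 30°C)
First 9 bases: CGCTCATCG → Tm = 30°C (≥ 30°C)
Since every base adds ≥2°C, Tm only increases with n, so the threshold is first crossed at n = 9.

n = 9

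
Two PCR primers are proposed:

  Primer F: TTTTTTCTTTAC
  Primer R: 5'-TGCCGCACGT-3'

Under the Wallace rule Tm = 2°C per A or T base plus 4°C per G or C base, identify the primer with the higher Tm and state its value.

Primer R, 34°C

Primer F: A+T=10, G+C=2 → Tm = 2(10)+4(2) = 28°C
Primer R: A+T=3, G+C=7 → Tm = 2(3)+4(7) = 34°C
28°C vs 34°C → primer R is higher.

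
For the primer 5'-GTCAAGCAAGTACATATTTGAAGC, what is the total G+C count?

9

C=4, A=9, G=5, T=6
Total G or C: 5 + 4 = 9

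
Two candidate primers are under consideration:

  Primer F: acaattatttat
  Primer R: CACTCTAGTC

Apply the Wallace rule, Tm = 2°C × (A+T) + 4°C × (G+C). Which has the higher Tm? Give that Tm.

Primer R, 30°C

Primer F: A+T=11, G+C=1 → Tm = 2(11)+4(1) = 26°C
Primer R: A+T=5, G+C=5 → Tm = 2(5)+4(5) = 30°C
26°C vs 30°C → primer R is higher.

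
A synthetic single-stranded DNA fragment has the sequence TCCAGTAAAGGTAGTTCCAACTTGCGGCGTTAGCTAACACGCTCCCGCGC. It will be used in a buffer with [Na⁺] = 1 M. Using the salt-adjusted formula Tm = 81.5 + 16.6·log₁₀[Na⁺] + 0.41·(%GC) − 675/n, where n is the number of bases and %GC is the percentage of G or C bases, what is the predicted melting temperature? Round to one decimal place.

91.0°C

Length n = 50. Base counts: G=12, T=11, A=11, C=16
G+C = 28, so %GC = 28/50 × 100 = 56%
Salt term: 16.6 × (0) = 0
GC term: 0.41 × 56 = 22.96; length term: −675/50 = −13.5
Tm = 81.5 + (0) + 22.96 − 13.5 = 90.96 → 91.0°C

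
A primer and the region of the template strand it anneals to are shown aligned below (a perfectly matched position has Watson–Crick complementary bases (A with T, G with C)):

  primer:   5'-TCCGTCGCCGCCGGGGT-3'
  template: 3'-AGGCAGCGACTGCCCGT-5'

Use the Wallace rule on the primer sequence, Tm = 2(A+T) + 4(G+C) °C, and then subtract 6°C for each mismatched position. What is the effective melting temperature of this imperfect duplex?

Primer base counts: A=0, T=3, G=7, C=7 → A+T=3, G+C=14
Perfect-match Tm = 2(3) + 4(14) = 6 + 56 = 62°C
Mismatches (positions where the bases are not complementary): 4 (at positions 9, 11, 16, 17)
Effective Tm = 62 − 4×6 = 62 − 24 = 38°C

38°C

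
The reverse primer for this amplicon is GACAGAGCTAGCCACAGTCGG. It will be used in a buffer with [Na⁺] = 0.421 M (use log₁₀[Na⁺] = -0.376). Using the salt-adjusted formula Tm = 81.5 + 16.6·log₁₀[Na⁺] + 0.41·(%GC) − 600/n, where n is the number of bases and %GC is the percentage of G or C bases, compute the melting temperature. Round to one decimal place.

Length n = 21. A=6, C=6, G=7, T=2
G+C = 13, so %GC = 13/21 × 100 = 61.905%
Salt term: 16.6 × (-0.376) = -6.242
GC term: 0.41 × 61.905 = 25.381; length term: −600/21 = −28.571
Tm = 81.5 + (-6.242) + 25.381 − 28.571 = 72.068 → 72.1°C

72.1°C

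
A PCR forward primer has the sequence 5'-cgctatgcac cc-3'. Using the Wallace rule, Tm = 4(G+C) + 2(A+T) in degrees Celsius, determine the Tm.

G=2, A=2, T=2, C=6
A+T = 4, G+C = 8
Tm = 2×4 + 4×8 = 40°C

40°C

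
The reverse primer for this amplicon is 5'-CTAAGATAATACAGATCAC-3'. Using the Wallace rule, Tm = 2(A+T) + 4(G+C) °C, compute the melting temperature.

Scanning the sequence gives G=2, C=4, T=4, A=9.
So N_AT = 13 and N_GC = 6.
Tm = 4·6 + 2·13 = 24 + 26 = 50°C

50°C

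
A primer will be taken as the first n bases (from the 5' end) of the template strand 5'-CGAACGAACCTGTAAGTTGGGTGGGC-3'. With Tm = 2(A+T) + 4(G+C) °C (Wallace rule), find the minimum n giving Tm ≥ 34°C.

n = 11

First 10 bases: CGAACGAACC → Tm = 32°C (< 34°C)
First 11 bases: CGAACGAACCT → Tm = 34°C (≥ 34°C)
Since every base adds ≥2°C, Tm only increases with n, so the threshold is first crossed at n = 11.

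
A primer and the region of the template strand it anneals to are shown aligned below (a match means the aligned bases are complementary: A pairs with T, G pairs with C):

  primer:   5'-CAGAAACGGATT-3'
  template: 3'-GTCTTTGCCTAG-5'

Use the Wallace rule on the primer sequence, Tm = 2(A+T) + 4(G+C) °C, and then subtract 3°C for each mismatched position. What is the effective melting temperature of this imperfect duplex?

Primer base counts: A=5, T=2, G=3, C=2 → A+T=7, G+C=5
Perfect-match Tm = 2(7) + 4(5) = 14 + 20 = 34°C
Mismatches (positions where the bases are not complementary): 1 (at position 12)
Effective Tm = 34 − 1×3 = 34 − 3 = 31°C

31°C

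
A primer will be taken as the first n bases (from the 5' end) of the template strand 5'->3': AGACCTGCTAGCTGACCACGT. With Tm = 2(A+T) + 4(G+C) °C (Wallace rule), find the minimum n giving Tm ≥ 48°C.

First 15 bases: AGACCTGCTAGCTGA → Tm = 46°C (< 48°C)
First 16 bases: AGACCTGCTAGCTGAC → Tm = 50°C (≥ 48°C)
Since every base adds ≥2°C, Tm only increases with n, so the threshold is first crossed at n = 16.

n = 16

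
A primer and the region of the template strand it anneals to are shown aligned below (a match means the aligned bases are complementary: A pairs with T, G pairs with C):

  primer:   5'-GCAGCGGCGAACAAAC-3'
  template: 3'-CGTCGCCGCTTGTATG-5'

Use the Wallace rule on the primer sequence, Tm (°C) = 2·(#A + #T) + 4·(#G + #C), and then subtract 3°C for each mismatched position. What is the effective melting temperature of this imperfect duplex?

Primer base counts: A=6, T=0, G=5, C=5 → A+T=6, G+C=10
Perfect-match Tm = 2(6) + 4(10) = 12 + 40 = 52°C
Mismatches (positions where the bases are not complementary): 1 (at position 14)
Effective Tm = 52 − 1×3 = 52 − 3 = 49°C

49°C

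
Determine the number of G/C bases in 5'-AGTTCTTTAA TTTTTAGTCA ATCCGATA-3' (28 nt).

7

Base counts: G=3, T=13, C=4, A=8
G+C = 3 + 4 = 7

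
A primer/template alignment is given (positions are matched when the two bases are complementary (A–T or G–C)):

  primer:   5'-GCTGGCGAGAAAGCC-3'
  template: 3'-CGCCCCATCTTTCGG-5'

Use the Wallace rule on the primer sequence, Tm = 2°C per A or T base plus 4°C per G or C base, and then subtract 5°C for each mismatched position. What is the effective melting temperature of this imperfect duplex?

35°C

Primer base counts: A=4, T=1, G=6, C=4 → A+T=5, G+C=10
Perfect-match Tm = 2(5) + 4(10) = 10 + 40 = 50°C
Mismatches (positions where the bases are not complementary): 3 (at positions 3, 6, 7)
Effective Tm = 50 − 3×5 = 50 − 15 = 35°C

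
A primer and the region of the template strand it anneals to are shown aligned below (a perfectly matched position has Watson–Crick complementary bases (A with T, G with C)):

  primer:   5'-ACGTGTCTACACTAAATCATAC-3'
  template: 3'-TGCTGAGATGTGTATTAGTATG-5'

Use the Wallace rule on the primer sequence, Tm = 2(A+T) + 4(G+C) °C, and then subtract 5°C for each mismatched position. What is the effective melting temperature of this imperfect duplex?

Primer base counts: A=8, T=6, G=2, C=6 → A+T=14, G+C=8
Perfect-match Tm = 2(14) + 4(8) = 28 + 32 = 60°C
Mismatches (positions where the bases are not complementary): 4 (at positions 4, 5, 13, 14)
Effective Tm = 60 − 4×5 = 60 − 20 = 40°C

40°C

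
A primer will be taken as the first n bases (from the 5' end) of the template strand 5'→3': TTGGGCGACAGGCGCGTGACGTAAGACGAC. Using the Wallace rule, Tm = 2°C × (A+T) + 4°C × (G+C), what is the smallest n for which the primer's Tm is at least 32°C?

n = 10

First 9 bases: TTGGGCGAC → Tm = 30°C (< 32°C)
First 10 bases: TTGGGCGACA → Tm = 32°C (≥ 32°C)
Since every base adds ≥2°C, Tm only increases with n, so the threshold is first crossed at n = 10.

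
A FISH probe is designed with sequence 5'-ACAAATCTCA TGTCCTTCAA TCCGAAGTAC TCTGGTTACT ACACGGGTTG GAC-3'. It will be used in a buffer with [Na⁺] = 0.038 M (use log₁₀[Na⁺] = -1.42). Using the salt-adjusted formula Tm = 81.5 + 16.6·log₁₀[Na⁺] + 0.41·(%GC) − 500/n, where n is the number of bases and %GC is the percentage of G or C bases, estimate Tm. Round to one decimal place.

67.1°C

Length n = 53. Base counts: G=10, T=15, C=14, A=14
G+C = 24, so %GC = 24/53 × 100 = 45.283%
Salt term: 16.6 × (-1.42) = -23.572
GC term: 0.41 × 45.283 = 18.566; length term: −500/53 = −9.434
Tm = 81.5 + (-23.572) + 18.566 − 9.434 = 67.06 → 67.1°C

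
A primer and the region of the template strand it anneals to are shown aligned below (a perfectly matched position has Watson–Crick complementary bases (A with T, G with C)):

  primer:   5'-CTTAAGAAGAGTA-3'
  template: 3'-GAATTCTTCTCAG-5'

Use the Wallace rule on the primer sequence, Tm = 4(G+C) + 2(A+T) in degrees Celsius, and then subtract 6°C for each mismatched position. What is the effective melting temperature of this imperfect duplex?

28°C

Primer base counts: A=6, T=3, G=3, C=1 → A+T=9, G+C=4
Perfect-match Tm = 2(9) + 4(4) = 18 + 16 = 34°C
Mismatches (positions where the bases are not complementary): 1 (at position 13)
Effective Tm = 34 − 1×6 = 34 − 6 = 28°C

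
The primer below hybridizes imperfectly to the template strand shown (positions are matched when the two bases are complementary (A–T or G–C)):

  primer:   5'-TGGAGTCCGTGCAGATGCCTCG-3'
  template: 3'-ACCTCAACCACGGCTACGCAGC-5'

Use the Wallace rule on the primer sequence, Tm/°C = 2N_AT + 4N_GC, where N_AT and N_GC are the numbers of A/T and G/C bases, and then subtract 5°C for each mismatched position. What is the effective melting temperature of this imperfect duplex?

52°C

Primer base counts: A=3, T=5, G=8, C=6 → A+T=8, G+C=14
Perfect-match Tm = 2(8) + 4(14) = 16 + 56 = 72°C
Mismatches (positions where the bases are not complementary): 4 (at positions 7, 8, 13, 19)
Effective Tm = 72 − 4×5 = 72 − 20 = 52°C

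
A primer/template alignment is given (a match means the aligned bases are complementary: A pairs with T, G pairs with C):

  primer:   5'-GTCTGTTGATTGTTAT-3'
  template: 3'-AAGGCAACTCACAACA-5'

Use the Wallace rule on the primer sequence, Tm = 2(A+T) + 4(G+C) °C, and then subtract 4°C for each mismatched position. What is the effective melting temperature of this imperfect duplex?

26°C

Primer base counts: A=2, T=9, G=4, C=1 → A+T=11, G+C=5
Perfect-match Tm = 2(11) + 4(5) = 22 + 20 = 42°C
Mismatches (positions where the bases are not complementary): 4 (at positions 1, 4, 10, 15)
Effective Tm = 42 − 4×4 = 42 − 16 = 26°C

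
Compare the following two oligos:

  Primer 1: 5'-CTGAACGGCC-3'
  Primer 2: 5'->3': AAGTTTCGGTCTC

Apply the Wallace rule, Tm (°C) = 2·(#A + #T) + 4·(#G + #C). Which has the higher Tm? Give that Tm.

Primer 1: A+T=3, G+C=7 → Tm = 2(3)+4(7) = 34°C
Primer 2: A+T=7, G+C=6 → Tm = 2(7)+4(6) = 38°C
34°C vs 38°C → primer 2 is higher.

Primer 2, 38°C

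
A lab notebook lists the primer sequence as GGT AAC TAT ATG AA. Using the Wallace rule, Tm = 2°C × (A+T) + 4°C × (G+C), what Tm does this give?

C=1, T=4, G=3, A=6
AT pairs contribute 10, GC pairs contribute 4.
Tm = 2(10) + 4(4) = 20 + 16 = 36°C

36°C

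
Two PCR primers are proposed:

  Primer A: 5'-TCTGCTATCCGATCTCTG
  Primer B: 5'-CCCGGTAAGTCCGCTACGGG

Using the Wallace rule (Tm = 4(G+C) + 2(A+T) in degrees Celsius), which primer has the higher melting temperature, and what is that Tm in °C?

Primer A: A+T=9, G+C=9 → Tm = 2(9)+4(9) = 54°C
Primer B: A+T=6, G+C=14 → Tm = 2(6)+4(14) = 68°C
54°C vs 68°C → primer B is higher.

Primer B, 68°C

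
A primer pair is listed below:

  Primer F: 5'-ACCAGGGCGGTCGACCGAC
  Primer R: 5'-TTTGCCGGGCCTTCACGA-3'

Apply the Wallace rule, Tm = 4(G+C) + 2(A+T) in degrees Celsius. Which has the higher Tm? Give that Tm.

Primer F, 66°C

Primer F: A+T=5, G+C=14 → Tm = 2(5)+4(14) = 66°C
Primer R: A+T=7, G+C=11 → Tm = 2(7)+4(11) = 58°C
66°C vs 58°C → primer F is higher.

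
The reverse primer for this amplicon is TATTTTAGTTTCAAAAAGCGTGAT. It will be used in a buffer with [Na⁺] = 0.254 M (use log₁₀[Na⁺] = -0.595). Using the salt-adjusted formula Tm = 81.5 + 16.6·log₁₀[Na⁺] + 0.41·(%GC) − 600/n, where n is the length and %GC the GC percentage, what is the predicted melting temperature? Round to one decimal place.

56.9°C

Length n = 24. Base counts: C=2, G=4, T=10, A=8
G+C = 6, so %GC = 6/24 × 100 = 25%
Salt term: 16.6 × (-0.595) = -9.877
GC term: 0.41 × 25 = 10.25; length term: −600/24 = −25
Tm = 81.5 + (-9.877) + 10.25 − 25 = 56.873 → 56.9°C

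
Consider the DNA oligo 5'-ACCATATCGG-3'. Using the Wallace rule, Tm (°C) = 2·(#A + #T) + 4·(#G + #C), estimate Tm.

Counting bases: T=2, A=3, G=2, C=3
A+T = 5, G+C = 5
Tm = 2(5) + 4(5) = 10 + 20 = 30°C

30°C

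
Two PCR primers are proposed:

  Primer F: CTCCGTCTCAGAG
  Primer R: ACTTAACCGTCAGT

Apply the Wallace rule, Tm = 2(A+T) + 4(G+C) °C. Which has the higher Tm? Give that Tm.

Primer F: A+T=5, G+C=8 → Tm = 2(5)+4(8) = 42°C
Primer R: A+T=8, G+C=6 → Tm = 2(8)+4(6) = 40°C
42°C vs 40°C → primer F is higher.

Primer F, 42°C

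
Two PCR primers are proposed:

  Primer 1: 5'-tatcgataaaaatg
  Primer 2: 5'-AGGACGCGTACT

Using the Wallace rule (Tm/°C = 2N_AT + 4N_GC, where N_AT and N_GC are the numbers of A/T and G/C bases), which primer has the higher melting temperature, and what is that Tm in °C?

Primer 2, 38°C

Primer 1: A+T=11, G+C=3 → Tm = 2(11)+4(3) = 34°C
Primer 2: A+T=5, G+C=7 → Tm = 2(5)+4(7) = 38°C
34°C vs 38°C → primer 2 is higher.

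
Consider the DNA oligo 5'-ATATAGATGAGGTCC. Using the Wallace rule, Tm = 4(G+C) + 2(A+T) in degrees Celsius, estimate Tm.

Base counts: G=4, A=5, C=2, T=4
So N_AT = 9 and N_GC = 6.
Tm = 2×9 + 4×6 = 42°C

42°C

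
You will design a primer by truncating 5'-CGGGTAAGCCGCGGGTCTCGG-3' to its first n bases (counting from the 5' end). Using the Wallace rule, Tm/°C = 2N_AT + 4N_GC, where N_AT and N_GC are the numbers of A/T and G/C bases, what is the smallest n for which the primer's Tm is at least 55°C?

First 15 bases: CGGGTAAGCCGCGGG → Tm = 54°C (< 55°C)
First 16 bases: CGGGTAAGCCGCGGGT → Tm = 56°C (≥ 55°C)
Each additional base adds 2°C (A/T) or 4°C (G/C), so Tm is non-decreasing in n; n = 16 is the first length to reach 55°C.

n = 16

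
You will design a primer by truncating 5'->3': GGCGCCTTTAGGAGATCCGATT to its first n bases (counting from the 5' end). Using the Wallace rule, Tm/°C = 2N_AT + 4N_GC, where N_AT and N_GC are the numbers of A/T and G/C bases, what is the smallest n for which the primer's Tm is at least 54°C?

First 16 bases: GGCGCCTTTAGGAGAT → Tm = 50°C (< 54°C)
First 17 bases: GGCGCCTTTAGGAGATC → Tm = 54°C (≥ 54°C)
Each additional base adds 2°C (A/T) or 4°C (G/C), so Tm is non-decreasing in n; n = 17 is the first length to reach 54°C.

n = 17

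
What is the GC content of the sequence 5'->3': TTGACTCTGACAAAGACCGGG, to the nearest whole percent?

52%

G=6, C=5, T=4, A=6
G+C = 6 + 5 = 11 out of 21 bases
%GC = 11/21 × 100 = 52.38% ≈ 52%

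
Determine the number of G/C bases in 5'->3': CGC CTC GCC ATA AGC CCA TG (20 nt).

Base counts: G=4, C=9, T=3, A=4
Total G or C: 4 + 9 = 13

13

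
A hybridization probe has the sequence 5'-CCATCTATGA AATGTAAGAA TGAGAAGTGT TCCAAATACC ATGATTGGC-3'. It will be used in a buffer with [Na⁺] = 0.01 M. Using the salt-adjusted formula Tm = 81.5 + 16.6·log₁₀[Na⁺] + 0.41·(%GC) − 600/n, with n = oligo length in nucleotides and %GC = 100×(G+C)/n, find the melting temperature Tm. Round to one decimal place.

51.1°C

Length n = 49. Base counts: T=13, G=10, C=8, A=18
G+C = 18, so %GC = 18/49 × 100 = 36.735%
Salt term: 16.6 × (-2) = -33.2
GC term: 0.41 × 36.735 = 15.061; length term: −600/49 = −12.245
Tm = 81.5 + (-33.2) + 15.061 − 12.245 = 51.116 → 51.1°C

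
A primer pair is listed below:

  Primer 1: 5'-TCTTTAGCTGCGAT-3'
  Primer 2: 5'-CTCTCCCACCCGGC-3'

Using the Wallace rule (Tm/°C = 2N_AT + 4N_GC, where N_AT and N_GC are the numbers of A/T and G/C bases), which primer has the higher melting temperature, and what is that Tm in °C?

Primer 1: A+T=8, G+C=6 → Tm = 2(8)+4(6) = 40°C
Primer 2: A+T=3, G+C=11 → Tm = 2(3)+4(11) = 50°C
40°C vs 50°C → primer 2 is higher.

Primer 2, 50°C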